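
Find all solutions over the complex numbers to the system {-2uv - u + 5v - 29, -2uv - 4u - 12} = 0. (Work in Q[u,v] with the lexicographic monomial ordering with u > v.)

Compute a lex Gröbner basis by Buchberger's algorithm.
f_1 = -2uv - u + 5v - 29, LT = uv.
f_2 = -2uv - 4u - 12, LT = uv.

S(f_1,f_2): lcm = uv. S = -3/2u - 5/2v + 17/2.
  leading term u: no divisor's leading term divides it; move -3/2u to the remainder.
  leading term v: no divisor's leading term divides it; move -5/2v to the remainder.
  leading term 1: no divisor's leading term divides it; move 17/2 to the remainder.
  remainder -3/2u - 5/2v + 17/2 ≠ 0; add h_3 = -3/2u - 5/2v + 17/2 to the basis.

S(f_1,h_3): lcm = uv. S = 1/2u - 5/3v^2 + 19/6v + 29/2.
  leading term u: subtract (-1/3)·h_3 from 1/2u - 5/3v^2 + 19/6v + 29/2 → -5/3v^2 + 7/3v + 52/3
  leading term v^2: no divisor's leading term divides it; move -5/3v^2 to the remainder.
  leading term v: no divisor's leading term divides it; move 7/3v to the remainder.
  leading term 1: no divisor's leading term divides it; move 52/3 to the remainder.
  remainder -5/3v^2 + 7/3v + 52/3 ≠ 0; add h_4 = -5/3v^2 + 7/3v + 52/3 to the basis.

The other S-polynomials (S(f_2,h_3), S(f_1,h_4), S(f_2,h_4), S(h_3,h_4)) all reduce to 0 modulo the current basis, so we have a Gröbner basis.
Inter-reduce: drop elements whose leading term is divisible by another's, tail-reduce, and make monic.
Reduced Gröbner basis: {u + 5/3v - 17/3, v^2 - 7/5v - 52/5}.

Elimination: the polynomial v^2 - 7/5v - 52/5 lies in the elimination ideal for v, so v ∈ {-13/5, 4}. For each such v, the remaining basis elements (now univariate) give the rest of the solution.
  v = -13/5: the earlier basis element becomes u - 10 = 0, giving u = 10 — point (10, -13/5).
  v = 4: the earlier basis element becomes u + 1 = 0, giving u = -1 — point (-1, 4).

{(10, -13/5), (-1, 4)}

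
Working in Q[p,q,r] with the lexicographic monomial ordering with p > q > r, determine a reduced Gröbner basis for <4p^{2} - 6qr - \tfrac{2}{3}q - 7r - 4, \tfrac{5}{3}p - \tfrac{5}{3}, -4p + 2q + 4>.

G = {p - 1, q, r}

f_1 = 4p^{2} - 6qr - \tfrac{2}{3}q - 7r - 4, LT = p^{2}.
f_2 = \tfrac{5}{3}p - \tfrac{5}{3}, LT = p.
f_3 = -4p + 2q + 4, LT = p.

S(f_1,f_2): lcm = p^{2}. S = p - \tfrac{3}{2}qr - \tfrac{1}{6}q - \tfrac{7}{4}r - 1.
  reduce S modulo (f_1, f_2, f_3):
  remainder -\tfrac{3}{2}qr - \tfrac{1}{6}q - \tfrac{7}{4}r ≠ 0; add g_4 = -\tfrac{3}{2}qr - \tfrac{1}{6}q - \tfrac{7}{4}r to the basis.

S(f_1,f_3): lcm = p^{2}. S = \tfrac{1}{2}pq + p - \tfrac{3}{2}qr - \tfrac{1}{6}q - \tfrac{7}{4}r - 1.
  reduce S modulo (f_1, f_2, f_3, g_4):
  remainder \tfrac{1}{2}q ≠ 0; add g_5 = \tfrac{1}{2}q to the basis.

S(g_4,g_5): lcm = qr. S = \tfrac{1}{9}q + \tfrac{7}{6}r.
  reduce S modulo (f_1, f_2, f_3, g_4, g_5):
  remainder \tfrac{7}{6}r ≠ 0; add g_6 = \tfrac{7}{6}r to the basis.

The other S-polynomials (S(f_2,f_3), S(f_1,g_4), S(f_2,g_4), S(f_3,g_4), S(f_1,g_5), S(f_2,g_5), S(f_3,g_5), S(f_1,g_6), S(f_2,g_6), S(f_3,g_6), S(g_4,g_6), S(g_5,g_6)) all reduce to 0 modulo the current basis, so we have a Gröbner basis.
Inter-reduce: drop elements whose leading term is divisible by another's, tail-reduce, and make monic.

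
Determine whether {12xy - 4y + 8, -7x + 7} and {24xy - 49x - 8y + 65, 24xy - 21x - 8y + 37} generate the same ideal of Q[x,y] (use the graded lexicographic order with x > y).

Yes, the ideals are equal.

Two ideals are equal iff their reduced Gröbner bases coincide (the reduced basis is unique for a fixed ordering).
Buchberger on the first generating set:
f_1 = 12xy - 4y + 8, LT = xy.
f_2 = -7x + 7, LT = x.

S(f_1,f_2): lcm = xy. S = 2/3y + 2/3.
  leading term y: no divisor's leading term divides it; move 2/3y to the remainder.
  leading term 1: no divisor's leading term divides it; move 2/3 to the remainder.
  remainder 2/3y + 2/3 ≠ 0; add g_3 = 2/3y + 2/3 to the basis.

S(f_1,g_3): lcm = xy. S = -x - 1/3y + 2/3.
  leading term x: subtract (1/7)·f_2 from -x - 1/3y + 2/3 → -1/3y - 1/3
  leading term y: subtract (-1/2)·g_3 from -1/3y - 1/3 → 0
  remainder 0.

S(f_2,g_3): leading monomials are coprime, so the S-polynomial reduces to 0 (Buchberger's first criterion).
Every S-polynomial of the final basis reduces to 0, so we have a Gröbner basis.
Inter-reduce: drop elements whose leading term is divisible by another's, tail-reduce, and make monic.
Reduced Gröbner basis: {x - 1, y + 1}.

Buchberger on the second generating set:
h_1 = 24xy - 49x - 8y + 65, LT = xy.
h_2 = 24xy - 21x - 8y + 37, LT = xy.

S(h_1,h_2): lcm = xy. S = -7/6x + 7/6.
  leading term x: no divisor's leading term divides it; move -7/6x to the remainder.
  leading term 1: no divisor's leading term divides it; move 7/6 to the remainder.
  remainder -7/6x + 7/6 ≠ 0; add k_3 = -7/6x + 7/6 to the basis.

S(h_1,k_3): lcm = xy. S = -49/24x + 2/3y + 65/24.
  leading term x: subtract (7/4)·k_3 from -49/24x + 2/3y + 65/24 → 2/3y + 2/3
  leading term y: no divisor's leading term divides it; move 2/3y to the remainder.
  leading term 1: no divisor's leading term divides it; move 2/3 to the remainder.
  remainder 2/3y + 2/3 ≠ 0; add k_4 = 2/3y + 2/3 to the basis.

S(h_2,k_3): lcm = xy. S = -7/8x + 2/3y + 37/24.
  leading term x: subtract (3/4)·k_3 from -7/8x + 2/3y + 37/24 → 2/3y + 2/3
  leading term y: subtract (1)·k_4 from 2/3y + 2/3 → 0
  remainder 0.

S(h_1,k_4): lcm = xy. S = -73/24x - 1/3y + 65/24.
  leading term x: subtract (73/28)·k_3 from -73/24x - 1/3y + 65/24 → -1/3y - 1/3
  leading term y: subtract (-1/2)·k_4 from -1/3y - 1/3 → 0
  remainder 0.

S(h_2,k_4): lcm = xy. S = -15/8x - 1/3y + 37/24.
  leading term x: subtract (45/28)·k_3 from -15/8x - 1/3y + 37/24 → -1/3y - 1/3
  leading term y: subtract (-1/2)·k_4 from -1/3y - 1/3 → 0
  remainder 0.

S(k_3,k_4): leading monomials are coprime, so the S-polynomial reduces to 0 (Buchberger's first criterion).
Every S-polynomial of the final basis reduces to 0, so we have a Gröbner basis.
Inter-reduce: drop elements whose leading term is divisible by another's, tail-reduce, and make monic.
Reduced Gröbner basis: {x - 1, y + 1}.

The two bases agree; hence the ideals are identical.
The choice of monomial ordering does not affect the verdict — as long as both bases are computed under the same ordering, their equality decides ideal equality.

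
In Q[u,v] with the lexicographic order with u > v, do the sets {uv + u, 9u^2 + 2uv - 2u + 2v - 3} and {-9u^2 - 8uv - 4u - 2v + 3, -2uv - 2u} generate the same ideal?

Equality of ideals is decidable: compute both reduced Gröbner bases (unique for the ordering) and check whether they agree.
Buchberger on the first generating set:
f_1 = uv + u, LT = uv.
f_2 = 9u^2 + 2uv - 2u + 2v - 3, LT = u^2.

S(f_1,f_2): lcm = u^2v. S = u^2 - 2/9uv^2 + 2/9uv - 2/9v^2 + 1/3v.
  leading term u^2: subtract (1/9)·f_2 from u^2 - 2/9uv^2 + 2/9uv - 2/9v^2 + 1/3v → -2/9uv^2 + 2/9u - 2/9v^2 + 1/9v + 1/3
  leading term uv^2: subtract (-2/9v)·f_1 from -2/9uv^2 + 2/9u - 2/9v^2 + 1/9v + 1/3 → 2/9uv + 2/9u - 2/9v^2 + 1/9v + 1/3
  leading term uv: subtract (2/9)·f_1 from 2/9uv + 2/9u - 2/9v^2 + 1/9v + 1/3 → -2/9v^2 + 1/9v + 1/3
  leading term v^2: no divisor's leading term divides it; move -2/9v^2 to the remainder.
  leading term v: no divisor's leading term divides it; move 1/9v to the remainder.
  leading term 1: no divisor's leading term divides it; move 1/3 to the remainder.
  remainder -2/9v^2 + 1/9v + 1/3 ≠ 0; add g_3 = -2/9v^2 + 1/9v + 1/3 to the basis.

The other S-polynomials (S(f_1,g_3), S(f_2,g_3)) all reduce to 0 modulo the current basis, so we have a Gröbner basis.
Inter-reduce: drop elements whose leading term is divisible by another's, tail-reduce, and make monic.
Reduced Gröbner basis: {u^2 - 4/9u + 2/9v - 1/3, uv + u, v^2 - 1/2v - 3/2}.

Buchberger on the second generating set:
h_1 = -9u^2 - 8uv - 4u - 2v + 3, LT = u^2.
h_2 = -2uv - 2u, LT = uv.

S(h_1,h_2): lcm = u^2v. S = -u^2 + 8/9uv^2 + 4/9uv + 2/9v^2 - 1/3v.
  leading term u^2: subtract (1/9)·h_1 from -u^2 + 8/9uv^2 + 4/9uv + 2/9v^2 - 1/3v → 8/9uv^2 + 4/3uv + 4/9u + 2/9v^2 - 1/9v - 1/3
  leading term uv^2: subtract (-4/9v)·h_2 from 8/9uv^2 + 4/3uv + 4/9u + 2/9v^2 - 1/9v - 1/3 → 4/9uv + 4/9u + 2/9v^2 - 1/9v - 1/3
  leading term uv: subtract (-2/9)·h_2 from 4/9uv + 4/9u + 2/9v^2 - 1/9v - 1/3 → 2/9v^2 - 1/9v - 1/3
  leading term v^2: no divisor's leading term divides it; move 2/9v^2 to the remainder.
  leading term v: no divisor's leading term divides it; move -1/9v to the remainder.
  leading term 1: no divisor's leading term divides it; move -1/3 to the remainder.
  remainder 2/9v^2 - 1/9v - 1/3 ≠ 0; add k_3 = 2/9v^2 - 1/9v - 1/3 to the basis.

The other S-polynomials (S(h_1,k_3), S(h_2,k_3)) all reduce to 0 modulo the current basis, so we have a Gröbner basis.
Inter-reduce: drop elements whose leading term is divisible by another's, tail-reduce, and make monic.
Reduced Gröbner basis: {u^2 - 4/9u + 2/9v - 1/3, uv + u, v^2 - 1/2v - 3/2}.

Same reduced basis, so the two generating sets span the same ideal.
The same test decides containment: I ⊆ J iff every generator of I reduces to 0 modulo a Gröbner basis of J.

Yes, the ideals are equal.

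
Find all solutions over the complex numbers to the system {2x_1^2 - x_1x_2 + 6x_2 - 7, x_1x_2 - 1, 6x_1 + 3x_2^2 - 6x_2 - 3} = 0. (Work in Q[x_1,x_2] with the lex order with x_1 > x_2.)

Compute a lex Gröbner basis by Buchberger's algorithm.
f_1 = 2x_1^2 - x_1x_2 + 6x_2 - 7, LT = x_1^2.
f_2 = x_1x_2 - 1, LT = x_1x_2.
f_3 = 6x_1 + 3x_2^2 - 6x_2 - 3, LT = x_1.

S(f_1,f_2): lcm = x_1^2x_2. S = -1/2x_1x_2^2 + x_1 + 3x_2^2 - 7/2x_2.
  leading term x_1x_2^2: subtract (-1/2x_2)·f_2 from -1/2x_1x_2^2 + x_1 + 3x_2^2 - 7/2x_2 → x_1 + 3x_2^2 - 4x_2
  leading term x_1: subtract (1/6)·f_3 from x_1 + 3x_2^2 - 4x_2 → 5/2x_2^2 - 3x_2 + 1/2
  leading term x_2^2: no divisor's leading term divides it; move 5/2x_2^2 to the remainder.
  leading term x_2: no divisor's leading term divides it; move -3x_2 to the remainder.
  leading term 1: no divisor's leading term divides it; move 1/2 to the remainder.
  remainder 5/2x_2^2 - 3x_2 + 1/2 ≠ 0; add h_4 = 5/2x_2^2 - 3x_2 + 1/2 to the basis.

S(f_1,f_3): lcm = x_1^2. S = -1/2x_1x_2^2 + 1/2x_1x_2 + 1/2x_1 + 3x_2 - 7/2.
  leading term x_1x_2^2: subtract (-1/2x_2)·f_2 from -1/2x_1x_2^2 + 1/2x_1x_2 + 1/2x_1 + 3x_2 - 7/2 → 1/2x_1x_2 + 1/2x_1 + 5/2x_2 - 7/2
  leading term x_1x_2: subtract (1/2)·f_2 from 1/2x_1x_2 + 1/2x_1 + 5/2x_2 - 7/2 → 1/2x_1 + 5/2x_2 - 3
  leading term x_1: subtract (1/12)·f_3 from 1/2x_1 + 5/2x_2 - 3 → -1/4x_2^2 + 3x_2 - 11/4
  leading term x_2^2: subtract (-1/10)·h_4 from -1/4x_2^2 + 3x_2 - 11/4 → 27/10x_2 - 27/10
  leading term x_2: no divisor's leading term divides it; move 27/10x_2 to the remainder.
  leading term 1: no divisor's leading term divides it; move -27/10 to the remainder.
  remainder 27/10x_2 - 27/10 ≠ 0; add h_5 = 27/10x_2 - 27/10 to the basis.

S(f_2,f_3): lcm = x_1x_2. S = -1/2x_2^3 + x_2^2 + 1/2x_2 - 1.
  leading term x_2^3: subtract (-1/5x_2)·h_4 from -1/2x_2^3 + x_2^2 + 1/2x_2 - 1 → 2/5x_2^2 + 3/5x_2 - 1
  leading term x_2^2: subtract (4/25)·h_4 from 2/5x_2^2 + 3/5x_2 - 1 → 27/25x_2 - 27/25
  leading term x_2: subtract (2/5)·h_5 from 27/25x_2 - 27/25 → 0
  remainder 0.

S(f_1,h_4): leading monomials are coprime, so the S-polynomial reduces to 0 (Buchberger's first criterion).
S(f_2,h_4): lcm = x_1x_2^2. S = 6/5x_1x_2 - 1/5x_1 - x_2.
  leading term x_1x_2: subtract (6/5)·f_2 from 6/5x_1x_2 - 1/5x_1 - x_2 → -1/5x_1 - x_2 + 6/5
  leading term x_1: subtract (-1/30)·f_3 from -1/5x_1 - x_2 + 6/5 → 1/10x_2^2 - 6/5x_2 + 11/10
  leading term x_2^2: subtract (1/25)·h_4 from 1/10x_2^2 - 6/5x_2 + 11/10 → -27/25x_2 + 27/25
  leading term x_2: subtract (-2/5)·h_5 from -27/25x_2 + 27/25 → 0
  remainder 0.

S(f_3,h_4): leading monomials are coprime, so the S-polynomial reduces to 0 (Buchberger's first criterion).
S(f_1,h_5): leading monomials are coprime, so the S-polynomial reduces to 0 (Buchberger's first criterion).
S(f_2,h_5): lcm = x_1x_2. S = x_1 - 1.
  leading term x_1: subtract (1/6)·f_3 from x_1 - 1 → -1/2x_2^2 + x_2 - 1/2
  leading term x_2^2: subtract (-1/5)·h_4 from -1/2x_2^2 + x_2 - 1/2 → 2/5x_2 - 2/5
  leading term x_2: subtract (4/27)·h_5 from 2/5x_2 - 2/5 → 0
  remainder 0.

S(f_3,h_5): leading monomials are coprime, so the S-polynomial reduces to 0 (Buchberger's first criterion).
S(h_4,h_5): lcm = x_2^2. S = -1/5x_2 + 1/5.
  leading term x_2: subtract (-2/27)·h_5 from -1/5x_2 + 1/5 → 0
  remainder 0.

Every S-polynomial of the final basis reduces to 0, so we have a Gröbner basis.
Inter-reduce: drop elements whose leading term is divisible by another's, tail-reduce, and make monic.
Reduced Gröbner basis: {x_1 - 1, x_2 - 1}.

Elimination: the polynomial x_2 - 1 lies in the elimination ideal for x_2, so x_2 ∈ {1}. For each such x_2, the remaining basis elements (now univariate) give the rest of the solution.
  x_2 = 1: the earlier basis element becomes x_1 - 1 = 0, giving x_1 = 1 — point (1, 1).

{(1, 1)}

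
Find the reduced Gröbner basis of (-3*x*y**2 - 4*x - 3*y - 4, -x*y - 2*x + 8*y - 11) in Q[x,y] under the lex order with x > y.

The reduced Gröbner basis is the canonical form of the ideal for this ordering.

f_1 = -3*x*y**2 - 4*x - 3*y - 4, LT = x*y**2.
f_2 = -x*y - 2*x + 8*y - 11, LT = x*y.

S(f_1,f_2): lcm = x*y**2. S = -2*x*y + 4/3*x + 8*y**2 - 10*y + 4/3.
  leading term x*y: subtract (2)·f_2 from -2*x*y + 4/3*x + 8*y**2 - 10*y + 4/3 → 16/3*x + 8*y**2 - 26*y + 70/3
  leading term x: no divisor's leading term divides it; move 16/3*x to the remainder.
  leading term y**2: no divisor's leading term divides it; move 8*y**2 to the remainder.
  leading term y: no divisor's leading term divides it; move -26*y to the remainder.
  leading term 1: no divisor's leading term divides it; move 70/3 to the remainder.
  remainder 16/3*x + 8*y**2 - 26*y + 70/3 ≠ 0; add g_3 = 16/3*x + 8*y**2 - 26*y + 70/3 to the basis.

S(f_1,g_3): lcm = x*y**2. S = 4/3*x - 3/2*y**4 + 39/8*y**3 - 35/8*y**2 + y + 4/3.
  leading term x: subtract (1/4)·g_3 from 4/3*x - 3/2*y**4 + 39/8*y**3 - 35/8*y**2 + y + 4/3 → -3/2*y**4 + 39/8*y**3 - 51/8*y**2 + 15/2*y - 9/2
  leading term y**4: no divisor's leading term divides it; move -3/2*y**4 to the remainder.
  leading term y**3: no divisor's leading term divides it; move 39/8*y**3 to the remainder.
  leading term y**2: no divisor's leading term divides it; move -51/8*y**2 to the remainder.
  leading term y: no divisor's leading term divides it; move 15/2*y to the remainder.
  leading term 1: no divisor's leading term divides it; move -9/2 to the remainder.
  remainder -3/2*y**4 + 39/8*y**3 - 51/8*y**2 + 15/2*y - 9/2 ≠ 0; add g_4 = -3/2*y**4 + 39/8*y**3 - 51/8*y**2 + 15/2*y - 9/2 to the basis.

S(f_2,g_3): lcm = x*y. S = 2*x - 3/2*y**3 + 39/8*y**2 - 99/8*y + 11.
  leading term x: subtract (3/8)·g_3 from 2*x - 3/2*y**3 + 39/8*y**2 - 99/8*y + 11 → -3/2*y**3 + 15/8*y**2 - 21/8*y + 9/4
  leading term y**3: no divisor's leading term divides it; move -3/2*y**3 to the remainder.
  leading term y**2: no divisor's leading term divides it; move 15/8*y**2 to the remainder.
  leading term y: no divisor's leading term divides it; move -21/8*y to the remainder.
  leading term 1: no divisor's leading term divides it; move 9/4 to the remainder.
  remainder -3/2*y**3 + 15/8*y**2 - 21/8*y + 9/4 ≠ 0; add g_5 = -3/2*y**3 + 15/8*y**2 - 21/8*y + 9/4 to the basis.

S(f_1,g_4): lcm = x*y**4. S = 13/4*x*y**3 - 35/12*x*y**2 + 5*x*y - 3*x + y**3 + 4/3*y**2.
  leading term x*y**3: subtract (-13/12*y)·f_1 from 13/4*x*y**3 - 35/12*x*y**2 + 5*x*y - 3*x + y**3 + 4/3*y**2 → -35/12*x*y**2 + 2/3*x*y - 3*x + y**3 - 23/12*y**2 - 13/3*y
  leading term x*y**2: subtract (35/36)·f_1 from -35/12*x*y**2 + 2/3*x*y - 3*x + y**3 - 23/12*y**2 - 13/3*y → 2/3*x*y + 8/9*x + y**3 - 23/12*y**2 - 17/12*y + 35/9
  leading term x*y: subtract (-2/3)·f_2 from 2/3*x*y + 8/9*x + y**3 - 23/12*y**2 - 17/12*y + 35/9 → -4/9*x + y**3 - 23/12*y**2 + 47/12*y - 31/9
  leading term x: subtract (-1/12)·g_3 from -4/9*x + y**3 - 23/12*y**2 + 47/12*y - 31/9 → y**3 - 5/4*y**2 + 7/4*y - 3/2
  leading term y**3: subtract (-2/3)·g_5 from y**3 - 5/4*y**2 + 7/4*y - 3/2 → 0
  remainder 0.

S(f_2,g_4): lcm = x*y**4. S = 21/4*x*y**3 - 17/4*x*y**2 + 5*x*y - 3*x - 8*y**4 + 11*y**3.
  leading term x*y**3: subtract (-7/4*y)·f_1 from 21/4*x*y**3 - 17/4*x*y**2 + 5*x*y - 3*x - 8*y**4 + 11*y**3 → -17/4*x*y**2 - 2*x*y - 3*x - 8*y**4 + 11*y**3 - 21/4*y**2 - 7*y
  leading term x*y**2: subtract (17/12)·f_1 from -17/4*x*y**2 - 2*x*y - 3*x - 8*y**4 + 11*y**3 - 21/4*y**2 - 7*y → -2*x*y + 8/3*x - 8*y**4 + 11*y**3 - 21/4*y**2 - 11/4*y + 17/3
  leading term x*y: subtract (2)·f_2 from -2*x*y + 8/3*x - 8*y**4 + 11*y**3 - 21/4*y**2 - 11/4*y + 17/3 → 20/3*x - 8*y**4 + 11*y**3 - 21/4*y**2 - 75/4*y + 83/3
  leading term x: subtract (5/4)·g_3 from 20/3*x - 8*y**4 + 11*y**3 - 21/4*y**2 - 75/4*y + 83/3 → -8*y**4 + 11*y**3 - 61/4*y**2 + 55/4*y - 3/2
  leading term y**4: subtract (16/3)·g_4 from -8*y**4 + 11*y**3 - 61/4*y**2 + 55/4*y - 3/2 → -15*y**3 + 75/4*y**2 - 105/4*y + 45/2
  leading term y**3: subtract (10)·g_5 from -15*y**3 + 75/4*y**2 - 105/4*y + 45/2 → 0
  remainder 0.

S(g_3,g_4): leading monomials are coprime, so the S-polynomial reduces to 0 (Buchberger's first criterion).
S(f_1,g_5): lcm = x*y**3. S = 5/4*x*y**2 - 5/12*x*y + 3/2*x + y**2 + 4/3*y.
  leading term x*y**2: subtract (-5/12)·f_1 from 5/4*x*y**2 - 5/12*x*y + 3/2*x + y**2 + 4/3*y → -5/12*x*y - 1/6*x + y**2 + 1/12*y - 5/3
  leading term x*y: subtract (5/12)·f_2 from -5/12*x*y - 1/6*x + y**2 + 1/12*y - 5/3 → 2/3*x + y**2 - 13/4*y + 35/12
  leading term x: subtract (1/8)·g_3 from 2/3*x + y**2 - 13/4*y + 35/12 → 0
  remainder 0.

S(f_2,g_5): lcm = x*y**3. S = 13/4*x*y**2 - 7/4*x*y + 3/2*x - 8*y**3 + 11*y**2.
  leading term x*y**2: subtract (-13/12)·f_1 from 13/4*x*y**2 - 7/4*x*y + 3/2*x - 8*y**3 + 11*y**2 → -7/4*x*y - 17/6*x - 8*y**3 + 11*y**2 - 13/4*y - 13/3
  leading term x*y: subtract (7/4)·f_2 from -7/4*x*y - 17/6*x - 8*y**3 + 11*y**2 - 13/4*y - 13/3 → 2/3*x - 8*y**3 + 11*y**2 - 69/4*y + 179/12
  leading term x: subtract (1/8)·g_3 from 2/3*x - 8*y**3 + 11*y**2 - 69/4*y + 179/12 → -8*y**3 + 10*y**2 - 14*y + 12
  leading term y**3: subtract (16/3)·g_5 from -8*y**3 + 10*y**2 - 14*y + 12 → 0
  remainder 0.

S(g_3,g_5): leading monomials are coprime, so the S-polynomial reduces to 0 (Buchberger's first criterion).
S(g_4,g_5): lcm = y**4. S = -2*y**3 + 5/2*y**2 - 7/2*y + 3.
  leading term y**3: subtract (4/3)·g_5 from -2*y**3 + 5/2*y**2 - 7/2*y + 3 → 0
  remainder 0.

Every S-polynomial of the final basis reduces to 0, so we have a Gröbner basis.
Inter-reduce: drop elements whose leading term is divisible by another's, tail-reduce, and make monic.

G = {x + 3/2*y**2 - 39/8*y + 35/8, y**3 - 5/4*y**2 + 7/4*y - 3/2}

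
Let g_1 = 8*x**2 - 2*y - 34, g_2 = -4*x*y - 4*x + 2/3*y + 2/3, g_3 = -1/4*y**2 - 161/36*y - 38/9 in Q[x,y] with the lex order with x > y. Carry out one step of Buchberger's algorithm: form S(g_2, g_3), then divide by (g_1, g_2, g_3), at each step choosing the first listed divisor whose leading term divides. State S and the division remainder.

S(g_2, g_3) = -152/9*x*y - 152/9*x - 1/6*y**2 - 1/6*y; remainder on division = 0.

lcm(LM(g_2), LM(g_3)) = x*y**2.
S = (lcm/LT(g_2))·g_2 − (lcm/LT(g_3))·g_3 = -152/9*x*y - 152/9*x - 1/6*y**2 - 1/6*y.
Reduce S modulo (g_1, g_2, g_3) in that order:
  leading term x*y: subtract (38/9)·g_2 from -152/9*x*y - 152/9*x - 1/6*y**2 - 1/6*y → -1/6*y**2 - 161/54*y - 76/27
  leading term y**2: subtract (2/3)·g_3 from -1/6*y**2 - 161/54*y - 76/27 → 0
The remainder is 0, so this S-polynomial contributes no new basis element.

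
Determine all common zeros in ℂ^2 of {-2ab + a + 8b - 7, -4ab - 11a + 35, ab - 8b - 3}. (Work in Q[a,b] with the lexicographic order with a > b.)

Compute a lex Gröbner basis by Buchberger's algorithm.
f_1 = -2ab + a + 8b - 7, LT = ab.
f_2 = -4ab - 11a + 35, LT = ab.
f_3 = ab - 8b - 3, LT = ab.

S(f_1,f_2): lcm = ab. S = -13/4a - 4b + 49/4.
  leading term a: no divisor's leading term divides it; move -13/4a to the remainder.
  leading term b: no divisor's leading term divides it; move -4b to the remainder.
  leading term 1: no divisor's leading term divides it; move 49/4 to the remainder.
  remainder -13/4a - 4b + 49/4 ≠ 0; add h_4 = -13/4a - 4b + 49/4 to the basis.

S(f_1,f_3): lcm = ab. S = -1/2a + 4b + 13/2.
  leading term a: subtract (2/13)·h_4 from -1/2a + 4b + 13/2 → 60/13b + 60/13
  leading term b: no divisor's leading term divides it; move 60/13b to the remainder.
  leading term 1: no divisor's leading term divides it; move 60/13 to the remainder.
  remainder 60/13b + 60/13 ≠ 0; add h_5 = 60/13b + 60/13 to the basis.

The other S-polynomials (S(f_2,f_3), S(f_1,h_4), S(f_2,h_4), S(f_3,h_4), S(f_1,h_5), S(f_2,h_5), S(f_3,h_5), S(h_4,h_5)) all reduce to 0 modulo the current basis, so we have a Gröbner basis.
Inter-reduce: drop elements whose leading term is divisible by another's, tail-reduce, and make monic.
Reduced Gröbner basis: {a - 5, b + 1}.

Elimination: the polynomial b + 1 lies in the elimination ideal for b, so b ∈ {-1}. For each such b, the remaining basis elements (now univariate) give the rest of the solution.
  b = -1: the earlier basis element becomes a - 5 = 0, giving a = 5 — point (5, -1).
Check: every point annihilates each of the original generators.
Zero-dimensionality of the ideal guarantees finitely many solutions over ℂ.

{(5, -1)}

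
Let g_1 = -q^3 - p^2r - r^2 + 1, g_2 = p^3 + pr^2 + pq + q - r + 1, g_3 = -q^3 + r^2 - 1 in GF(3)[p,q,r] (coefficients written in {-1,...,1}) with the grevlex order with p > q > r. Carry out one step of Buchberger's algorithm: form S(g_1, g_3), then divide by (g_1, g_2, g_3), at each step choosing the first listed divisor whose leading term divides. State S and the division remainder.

lcm(LM(g_1), LM(g_3)) = q^3.
S = (lcm/LT(g_1))·g_1 − (lcm/LT(g_3))·g_3 = p^2r - r^2 + 1.
Reduce S modulo (g_1, g_2, g_3) in that order:
  leading term p^2r: no divisor's leading term divides it; move p^2r to the remainder.
  leading term r^2: no divisor's leading term divides it; move -r^2 to the remainder.
  leading term 1: no divisor's leading term divides it; move 1 to the remainder.
The remainder p^2r - r^2 + 1 is nonzero, so it would be added as the next basis element.

S(g_1, g_3) = p^2r - r^2 + 1; remainder on division = p^2r - r^2 + 1.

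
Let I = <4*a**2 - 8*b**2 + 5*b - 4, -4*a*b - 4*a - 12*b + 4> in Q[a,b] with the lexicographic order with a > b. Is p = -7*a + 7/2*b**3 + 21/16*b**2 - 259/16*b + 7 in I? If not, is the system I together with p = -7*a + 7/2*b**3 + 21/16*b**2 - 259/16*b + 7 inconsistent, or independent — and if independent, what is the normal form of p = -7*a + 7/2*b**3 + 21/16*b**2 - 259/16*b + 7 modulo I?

First compute the reduced Gröbner basis of I by Buchberger's algorithm.
f_1 = 4*a**2 - 8*b**2 + 5*b - 4, LT = a**2.
f_2 = -4*a*b - 4*a - 12*b + 4, LT = a*b.

S(f_1,f_2): lcm = a**2*b. S = -a**2 - 3*a*b + a - 2*b**3 + 5/4*b**2 - b.
  leading term a**2: subtract (-1/4)·f_1 from -a**2 - 3*a*b + a - 2*b**3 + 5/4*b**2 - b → -3*a*b + a - 2*b**3 - 3/4*b**2 + 1/4*b - 1
  leading term a*b: subtract (3/4)·f_2 from -3*a*b + a - 2*b**3 - 3/4*b**2 + 1/4*b - 1 → 4*a - 2*b**3 - 3/4*b**2 + 37/4*b - 4
  leading term a: no divisor's leading term divides it; move 4*a to the remainder.
  leading term b**3: no divisor's leading term divides it; move -2*b**3 to the remainder.
  leading term b**2: no divisor's leading term divides it; move -3/4*b**2 to the remainder.
  leading term b: no divisor's leading term divides it; move 37/4*b to the remainder.
  leading term 1: no divisor's leading term divides it; move -4 to the remainder.
  remainder 4*a - 2*b**3 - 3/4*b**2 + 37/4*b - 4 ≠ 0; add h_3 = 4*a - 2*b**3 - 3/4*b**2 + 37/4*b - 4 to the basis.

S(f_1,h_3): lcm = a**2. S = 1/2*a*b**3 + 3/16*a*b**2 - 37/16*a*b + a - 2*b**2 + 5/4*b - 1.
  leading term a*b**3: subtract (-1/8*b**2)·f_2 from 1/2*a*b**3 + 3/16*a*b**2 - 37/16*a*b + a - 2*b**2 + 5/4*b - 1 → -5/16*a*b**2 - 37/16*a*b + a - 3/2*b**3 - 3/2*b**2 + 5/4*b - 1
  leading term a*b**2: subtract (5/64*b)·f_2 from -5/16*a*b**2 - 37/16*a*b + a - 3/2*b**3 - 3/2*b**2 + 5/4*b - 1 → -2*a*b + a - 3/2*b**3 - 9/16*b**2 + 15/16*b - 1
  leading term a*b: subtract (1/2)·f_2 from -2*a*b + a - 3/2*b**3 - 9/16*b**2 + 15/16*b - 1 → 3*a - 3/2*b**3 - 9/16*b**2 + 111/16*b - 3
  leading term a: subtract (3/4)·h_3 from 3*a - 3/2*b**3 - 9/16*b**2 + 111/16*b - 3 → 0
  remainder 0.

S(f_2,h_3): lcm = a*b. S = a + 1/2*b**4 + 3/16*b**3 - 37/16*b**2 + 4*b - 1.
  leading term a: subtract (1/4)·h_3 from a + 1/2*b**4 + 3/16*b**3 - 37/16*b**2 + 4*b - 1 → 1/2*b**4 + 11/16*b**3 - 17/8*b**2 + 27/16*b
  leading term b**4: no divisor's leading term divides it; move 1/2*b**4 to the remainder.
  leading term b**3: no divisor's leading term divides it; move 11/16*b**3 to the remainder.
  leading term b**2: no divisor's leading term divides it; move -17/8*b**2 to the remainder.
  leading term b: no divisor's leading term divides it; move 27/16*b to the remainder.
  remainder 1/2*b**4 + 11/16*b**3 - 17/8*b**2 + 27/16*b ≠ 0; add h_4 = 1/2*b**4 + 11/16*b**3 - 17/8*b**2 + 27/16*b to the basis.

S(f_1,h_4): leading monomials are coprime, so the S-polynomial reduces to 0 (Buchberger's first criterion).
S(f_2,h_4): lcm = a*b**4. S = -3/8*a*b**3 + 17/4*a*b**2 - 27/8*a*b + 3*b**4 - b**3.
  leading term a*b**3: subtract (3/32*b**2)·f_2 from -3/8*a*b**3 + 17/4*a*b**2 - 27/8*a*b + 3*b**4 - b**3 → 37/8*a*b**2 - 27/8*a*b + 3*b**4 + 1/8*b**3 - 3/8*b**2
  leading term a*b**2: subtract (-37/32*b)·f_2 from 37/8*a*b**2 - 27/8*a*b + 3*b**4 + 1/8*b**3 - 3/8*b**2 → -8*a*b + 3*b**4 + 1/8*b**3 - 57/4*b**2 + 37/8*b
  leading term a*b: subtract (2)·f_2 from -8*a*b + 3*b**4 + 1/8*b**3 - 57/4*b**2 + 37/8*b → 8*a + 3*b**4 + 1/8*b**3 - 57/4*b**2 + 229/8*b - 8
  leading term a: subtract (2)·h_3 from 8*a + 3*b**4 + 1/8*b**3 - 57/4*b**2 + 229/8*b - 8 → 3*b**4 + 33/8*b**3 - 51/4*b**2 + 81/8*b
  leading term b**4: subtract (6)·h_4 from 3*b**4 + 33/8*b**3 - 51/4*b**2 + 81/8*b → 0
  remainder 0.

S(h_3,h_4): leading monomials are coprime, so the S-polynomial reduces to 0 (Buchberger's first criterion).
Every S-polynomial of the final basis reduces to 0, so we have a Gröbner basis.
Inter-reduce: drop elements whose leading term is divisible by another's, tail-reduce, and make monic.
Reduced Gröbner basis: {a - 1/2*b**3 - 3/16*b**2 + 37/16*b - 1, b**4 + 11/8*b**3 - 17/4*b**2 + 27/8*b}.
Label its elements g_1 = a - 1/2*b**3 - 3/16*b**2 + 37/16*b - 1, g_2 = b**4 + 11/8*b**3 - 17/4*b**2 + 27/8*b.

Reduce p = -7*a + 7/2*b**3 + 21/16*b**2 - 259/16*b + 7 modulo G:
  leading term a: subtract (-7)·g_1 from -7*a + 7/2*b**3 + 21/16*b**2 - 259/16*b + 7 → 0
  normal form = 0.
Since the normal form is 0, p ∈ I.

-7*a + 7/2*b**3 + 21/16*b**2 - 259/16*b + 7 lies in I (it reduces to 0).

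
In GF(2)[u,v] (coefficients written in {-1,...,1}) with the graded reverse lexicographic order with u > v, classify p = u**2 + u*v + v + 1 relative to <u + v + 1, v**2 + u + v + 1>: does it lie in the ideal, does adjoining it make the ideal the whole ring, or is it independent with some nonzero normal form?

First compute the reduced Gröbner basis of I by Buchberger's algorithm.
f_1 = u + v + 1, LT = u.
f_2 = v**2 + u + v + 1, LT = v**2.

The S-polynomials (S(f_1,f_2)) all reduce to 0 modulo the current basis, so we have a Gröbner basis.
Inter-reduce: drop elements whose leading term is divisible by another's, tail-reduce, and make monic.
Reduced Gröbner basis: {v**2, u + v + 1}.
Label its elements g_1 = v**2, g_2 = u + v + 1.

Reduce p = u**2 + u*v + v + 1 modulo G:
  leading term u**2: subtract (u)·g_2 from u**2 + u*v + v + 1 → u + v + 1
  leading term u: subtract (1)·g_2 from u + v + 1 → 0
  normal form = 0.
Since the normal form is 0, p ∈ I.

The remainder on division by a Gröbner basis is unique — it is the normal form.

u**2 + u*v + v + 1 lies in I (it reduces to 0).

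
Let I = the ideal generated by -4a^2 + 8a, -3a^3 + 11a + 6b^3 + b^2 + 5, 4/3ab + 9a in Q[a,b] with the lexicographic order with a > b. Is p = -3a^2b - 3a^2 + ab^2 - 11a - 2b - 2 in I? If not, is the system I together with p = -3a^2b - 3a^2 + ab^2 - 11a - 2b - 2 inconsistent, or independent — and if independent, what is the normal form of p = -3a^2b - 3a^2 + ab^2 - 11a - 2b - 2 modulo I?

-3a^2b - 3a^2 + ab^2 - 11a - 2b - 2 is independent of I; its normal form modulo I is -2b - 2.

First compute the reduced Gröbner basis of I by Buchberger's algorithm.
f_1 = -4a^2 + 8a, LT = a^2.
f_2 = -3a^3 + 11a + 6b^3 + b^2 + 5, LT = a^3.
f_3 = 4/3ab + 9a, LT = ab.

S(f_1,f_2): lcm = a^3. S = -2a^2 + 11/3a + 2b^3 + 1/3b^2 + 5/3.
  reduce S modulo (f_1, f_2, f_3):
  remainder -1/3a + 2b^3 + 1/3b^2 + 5/3 ≠ 0; add h_4 = -1/3a + 2b^3 + 1/3b^2 + 5/3 to the basis.

S(f_2,f_3): lcm = a^3b. S = -27/4a^3 - 11/3ab - 2b^4 - 1/3b^3 - 5/3b.
  reduce S modulo (f_1, f_2, f_3, h_4):
  remainder -2b^4 - 83/6b^3 - 9/4b^2 - 5/3b - 45/4 ≠ 0; add h_5 = -2b^4 - 83/6b^3 - 9/4b^2 - 5/3b - 45/4 to the basis.

S(f_1,h_4): lcm = a^2. S = 6ab^3 + ab^2 + 3a.
  reduce S modulo (f_1, f_2, f_3, h_4, h_5):
  remainder -172485/16b^3 - 57495/32b^2 - 287475/32 ≠ 0; add h_6 = -172485/16b^3 - 57495/32b^2 - 287475/32 to the basis.

The other S-polynomials (S(f_1,f_3), S(f_2,h_4), S(f_3,h_4), S(f_1,h_5), S(f_2,h_5), S(f_3,h_5), S(h_4,h_5), S(f_1,h_6), S(f_2,h_6), S(f_3,h_6), S(h_4,h_6), S(h_5,h_6)) all reduce to 0 modulo the current basis, so we have a Gröbner basis.
Inter-reduce: drop elements whose leading term is divisible by another's, tail-reduce, and make monic.
Reduced Gröbner basis: {a, b^3 + 1/6b^2 + 5/6}.
Label its elements g_1 = a, g_2 = b^3 + 1/6b^2 + 5/6.

Reduce p = -3a^2b - 3a^2 + ab^2 - 11a - 2b - 2 modulo G:
  leading term a^2b: subtract (-3ab)·g_1 from -3a^2b - 3a^2 + ab^2 - 11a - 2b - 2 → -3a^2 + ab^2 - 11a - 2b - 2
  leading term a^2: subtract (-3a)·g_1 from -3a^2 + ab^2 - 11a - 2b - 2 → ab^2 - 11a - 2b - 2
  leading term ab^2: subtract (b^2)·g_1 from ab^2 - 11a - 2b - 2 → -11a - 2b - 2
  leading term a: subtract (-11)·g_1 from -11a - 2b - 2 → -2b - 2
  leading term b: no divisor's leading term divides it; move -2b to the remainder.
  leading term 1: no divisor's leading term divides it; move -2 to the remainder.
  normal form = -2b - 2.
The normal form is nonzero, so p ∉ I. Since p minus its normal form lies in I, I + (p) = I + (r) where r = -2b - 2; decide whether this ideal is the whole ring.
Run Buchberger on G together with r (pairs among the g_i already reduce to 0 since G is a Gröbner basis):
g_1 = a, LT = a.
g_2 = b^3 + 1/6b^2 + 5/6, LT = b^3.
r = -2b - 2, LT = b.

The S-polynomials (S(g_1,g_2), S(g_1,r), S(g_2,r)) all reduce to 0 modulo the current basis, so we have a Gröbner basis.
Inter-reduce: drop elements whose leading term is divisible by another's, tail-reduce, and make monic.
Reduced Gröbner basis: {a, b + 1}.
The reduced Gröbner basis of I + (p) is {a, b + 1} ≠ {1}, a proper ideal, so the enlarged system stays consistent: p is independent of I, with normal form -2b - 2.

Ideal membership is decidable via reduction modulo a Gröbner basis.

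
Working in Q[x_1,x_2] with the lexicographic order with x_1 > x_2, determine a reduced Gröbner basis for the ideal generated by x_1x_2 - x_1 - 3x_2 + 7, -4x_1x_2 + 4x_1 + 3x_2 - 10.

G = {x_1 + 1, x_2 - 2}

This is the nonlinear analogue of row-reducing a linear system.

f_1 = x_1x_2 - x_1 - 3x_2 + 7, LT = x_1x_2.
f_2 = -4x_1x_2 + 4x_1 + 3x_2 - 10, LT = x_1x_2.

S(f_1,f_2): lcm = x_1x_2. S = -9/4x_2 + 9/2.
  reduce S modulo (f_1, f_2):
  remainder -9/4x_2 + 9/2 ≠ 0; add g_3 = -9/4x_2 + 9/2 to the basis.

S(f_1,g_3): lcm = x_1x_2. S = x_1 - 3x_2 + 7.
  reduce S modulo (f_1, f_2, g_3):
  remainder x_1 + 1 ≠ 0; add g_4 = x_1 + 1 to the basis.

The other S-polynomials (S(f_2,g_3), S(f_1,g_4), S(f_2,g_4), S(g_3,g_4)) all reduce to 0 modulo the current basis, so we have a Gröbner basis.
Inter-reduce: drop elements whose leading term is divisible by another's, tail-reduce, and make monic.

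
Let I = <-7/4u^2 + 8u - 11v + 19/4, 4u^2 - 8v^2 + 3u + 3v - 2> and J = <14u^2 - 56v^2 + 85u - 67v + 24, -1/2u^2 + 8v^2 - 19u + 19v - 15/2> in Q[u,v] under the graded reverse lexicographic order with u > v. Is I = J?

Two ideals are equal iff their reduced Gröbner bases coincide (the reduced basis is unique for a fixed ordering).
Buchberger on the first generating set:
f_1 = -7/4u^2 + 8u - 11v + 19/4, LT = u^2.
f_2 = 4u^2 - 8v^2 + 3u + 3v - 2, LT = u^2.

S(f_1,f_2): lcm = u^2. S = 2v^2 - 149/28u + 155/28v - 31/14.
  reduce S modulo (f_1, f_2):
  remainder 2v^2 - 149/28u + 155/28v - 31/14 ≠ 0; add g_3 = 2v^2 - 149/28u + 155/28v - 31/14 to the basis.

The other S-polynomials (S(f_1,g_3), S(f_2,g_3)) all reduce to 0 modulo the current basis, so we have a Gröbner basis.
Inter-reduce: drop elements whose leading term is divisible by another's, tail-reduce, and make monic.
Reduced Gröbner basis: {u^2 - 32/7u + 44/7v - 19/7, v^2 - 149/56u + 155/56v - 31/28}.

Buchberger on the second generating set:
h_1 = 14u^2 - 56v^2 + 85u - 67v + 24, LT = u^2.
h_2 = -1/2u^2 + 8v^2 - 19u + 19v - 15/2, LT = u^2.

S(h_1,h_2): lcm = u^2. S = 12v^2 - 447/14u + 465/14v - 93/7.
  reduce S modulo (h_1, h_2):
  remainder 12v^2 - 447/14u + 465/14v - 93/7 ≠ 0; add k_3 = 12v^2 - 447/14u + 465/14v - 93/7 to the basis.

The other S-polynomials (S(h_1,k_3), S(h_2,k_3)) all reduce to 0 modulo the current basis, so we have a Gröbner basis.
Inter-reduce: drop elements whose leading term is divisible by another's, tail-reduce, and make monic.
Reduced Gröbner basis: {u^2 - 32/7u + 44/7v - 19/7, v^2 - 149/56u + 155/56v - 31/28}.

These coincide, so the ideals are equal.

Yes, the ideals are equal.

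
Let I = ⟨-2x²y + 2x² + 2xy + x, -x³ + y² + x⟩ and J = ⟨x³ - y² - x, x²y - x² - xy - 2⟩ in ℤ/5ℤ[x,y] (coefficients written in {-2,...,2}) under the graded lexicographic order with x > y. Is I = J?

Since reduced Gröbner bases are canonical representatives of ideals under a given ordering, it suffices to compute and compare them.
Buchberger on the first generating set:
f_1 = -2x²y + 2x² + 2xy + x, LT = x²y.
f_2 = -x³ + y² + x, LT = x³.

S(f_1,f_2): lcm = x³y. S = -x³ - x²y + y³ + 2x² + xy.
  leading term x³: subtract (1)·f_2 from -x³ - x²y + y³ + 2x² + xy → -x²y + y³ + 2x² + xy - y² - x
  leading term x²y: subtract (-2)·f_1 from -x²y + y³ + 2x² + xy - y² - x → y³ + x² - y² + x
  leading term y³: no divisor's leading term divides it; move y³ to the remainder.
  leading term x²: no divisor's leading term divides it; move x² to the remainder.
  leading term y²: no divisor's leading term divides it; move -y² to the remainder.
  leading term x: no divisor's leading term divides it; move x to the remainder.
  remainder y³ + x² - y² + x ≠ 0; add g_3 = y³ + x² - y² + x to the basis.

S(f_1,g_3): lcm = x²y³. S = -x⁴ - xy³ - x³ + 2xy².
  leading term x⁴: subtract (x)·f_2 from -x⁴ - xy³ - x³ + 2xy² → -xy³ - x³ + xy² - x²
  leading term xy³: subtract (-x)·g_3 from -xy³ - x³ + xy² - x² → 0
  remainder 0.

S(f_2,g_3): leading monomials are coprime, so the S-polynomial reduces to 0 (Buchberger's first criterion).
Every S-polynomial of the final basis reduces to 0, so we have a Gröbner basis.
Inter-reduce: drop elements whose leading term is divisible by another's, tail-reduce, and make monic.
Reduced Gröbner basis: {x³ - y² - x, x²y - x² - xy + 2x, y³ + x² - y² + x}.

Buchberger on the second generating set:
h_1 = x³ - y² - x, LT = x³.
h_2 = x²y - x² - xy - 2, LT = x²y.

S(h_1,h_2): lcm = x³y. S = x³ + x²y - y³ - xy + 2x.
  leading term x³: subtract (1)·h_1 from x³ + x²y - y³ - xy + 2x → x²y - y³ - xy + y² - 2x
  leading term x²y: subtract (1)·h_2 from x²y - y³ - xy + y² - 2x → -y³ + x² + y² - 2x + 2
  leading term y³: no divisor's leading term divides it; move -y³ to the remainder.
  leading term x²: no divisor's leading term divides it; move x² to the remainder.
  leading term y²: no divisor's leading term divides it; move y² to the remainder.
  leading term x: no divisor's leading term divides it; move -2x to the remainder.
  leading term 1: no divisor's leading term divides it; move 2 to the remainder.
  remainder -y³ + x² + y² - 2x + 2 ≠ 0; add k_3 = -y³ + x² + y² - 2x + 2 to the basis.

S(h_1,k_3): leading monomials are coprime, so the S-polynomial reduces to 0 (Buchberger's first criterion).
S(h_2,k_3): lcm = x²y³. S = x⁴ - xy³ - 2x³ + 2x² - 2y².
  leading term x⁴: subtract (x)·h_1 from x⁴ - xy³ - 2x³ + 2x² - 2y² → -xy³ - 2x³ + xy² - 2x² - 2y²
  leading term xy³: subtract (x)·k_3 from -xy³ - 2x³ + xy² - 2x² - 2y² → 2x³ - 2y² - 2x
  leading term x³: subtract (2)·h_1 from 2x³ - 2y² - 2x → 0
  remainder 0.

Every S-polynomial of the final basis reduces to 0, so we have a Gröbner basis.
Inter-reduce: drop elements whose leading term is divisible by another's, tail-reduce, and make monic.
Reduced Gröbner basis: {x³ - y² - x, x²y - x² - xy - 2, y³ - x² - y² + 2x - 2}.

These differ, so the ideals are not equal.

No, the ideals differ.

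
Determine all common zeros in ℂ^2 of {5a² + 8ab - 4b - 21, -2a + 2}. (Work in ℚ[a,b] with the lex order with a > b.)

Compute a lex Gröbner basis by Buchberger's algorithm.
f_1 = 5a² + 8ab - 4b - 21, LT = a².
f_2 = -2a + 2, LT = a.

S(f_1,f_2): lcm = a². S = 8/5ab + a - ⅘b - 21/5.
  leading term ab: subtract (-⅘b)·f_2 from 8/5ab + a - ⅘b - 21/5 → a + ⅘b - 21/5
  leading term a: subtract (-½)·f_2 from a + ⅘b - 21/5 → ⅘b - 16/5
  leading term b: no divisor's leading term divides it; move ⅘b to the remainder.
  leading term 1: no divisor's leading term divides it; move -16/5 to the remainder.
  remainder ⅘b - 16/5 ≠ 0; add h_3 = ⅘b - 16/5 to the basis.

S(f_1,h_3): leading monomials are coprime, so the S-polynomial reduces to 0 (Buchberger's first criterion).
S(f_2,h_3): leading monomials are coprime, so the S-polynomial reduces to 0 (Buchberger's first criterion).
Every S-polynomial of the final basis reduces to 0, so we have a Gröbner basis.
Inter-reduce: drop elements whose leading term is divisible by another's, tail-reduce, and make monic.
Reduced Gröbner basis: {a - 1, b - 4}.

Elimination: the polynomial b - 4 lies in the elimination ideal for b, so b ∈ {4}. For each such b, the remaining basis elements (now univariate) give the rest of the solution.
  b = 4: the earlier basis element becomes a - 1 = 0, giving a = 1 — point (1, 4).
Substituting each solution back into the original system confirms all equations vanish.

{(1, 4)}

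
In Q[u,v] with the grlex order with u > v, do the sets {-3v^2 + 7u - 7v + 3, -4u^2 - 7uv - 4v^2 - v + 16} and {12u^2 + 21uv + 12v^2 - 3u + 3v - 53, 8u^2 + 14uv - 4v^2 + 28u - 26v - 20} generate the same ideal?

No, the ideals differ.

For a fixed monomial order, each ideal has a unique reduced Gröbner basis; comparing bases decides equality.
Buchberger on the first generating set:
f_1 = -3v^2 + 7u - 7v + 3, LT = v^2.
f_2 = -4u^2 - 7uv - 4v^2 - v + 16, LT = u^2.

S(f_1,f_2): leading monomials are coprime, so the S-polynomial reduces to 0 (Buchberger's first criterion).
Every S-polynomial of the final basis reduces to 0, so we have a Gröbner basis.
Inter-reduce: drop elements whose leading term is divisible by another's, tail-reduce, and make monic.
Reduced Gröbner basis: {u^2 + 7/4uv + 7/3u - 25/12v - 3, v^2 - 7/3u + 7/3v - 1}.

Buchberger on the second generating set:
h_1 = 12u^2 + 21uv + 12v^2 - 3u + 3v - 53, LT = u^2.
h_2 = 8u^2 + 14uv - 4v^2 + 28u - 26v - 20, LT = u^2.

S(h_1,h_2): lcm = u^2. S = 3/2v^2 - 15/4u + 7/2v - 23/12.
  leading term v^2: no divisor's leading term divides it; move 3/2v^2 to the remainder.
  leading term u: no divisor's leading term divides it; move -15/4u to the remainder.
  leading term v: no divisor's leading term divides it; move 7/2v to the remainder.
  leading term 1: no divisor's leading term divides it; move -23/12 to the remainder.
  remainder 3/2v^2 - 15/4u + 7/2v - 23/12 ≠ 0; add k_3 = 3/2v^2 - 15/4u + 7/2v - 23/12 to the basis.

S(h_1,k_3): leading monomials are coprime, so the S-polynomial reduces to 0 (Buchberger's first criterion).
S(h_2,k_3): leading monomials are coprime, so the S-polynomial reduces to 0 (Buchberger's first criterion).
Every S-polynomial of the final basis reduces to 0, so we have a Gröbner basis.
Inter-reduce: drop elements whose leading term is divisible by another's, tail-reduce, and make monic.
Reduced Gröbner basis: {u^2 + 7/4uv + 9/4u - 25/12v - 113/36, v^2 - 5/2u + 7/3v - 23/18}.

These differ, so the ideals are not equal.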